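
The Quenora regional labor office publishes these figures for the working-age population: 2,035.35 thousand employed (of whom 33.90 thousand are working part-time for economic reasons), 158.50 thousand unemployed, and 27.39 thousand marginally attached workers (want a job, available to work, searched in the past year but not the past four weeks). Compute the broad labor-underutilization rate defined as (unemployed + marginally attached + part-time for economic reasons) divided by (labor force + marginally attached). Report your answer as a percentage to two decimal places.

Broad underutilization rate ≈ 9.89%.

Labor force = 2,035.35 + 158.50 = 2,193.85 thousand.
Numerator = 158.50 + 27.39 + 33.90 = 219.79 thousand.
Denominator = 2,193.85 + 27.39 = 2,221.24 thousand.
Broad rate = 219.79 / 2,221.24 = 9.89%.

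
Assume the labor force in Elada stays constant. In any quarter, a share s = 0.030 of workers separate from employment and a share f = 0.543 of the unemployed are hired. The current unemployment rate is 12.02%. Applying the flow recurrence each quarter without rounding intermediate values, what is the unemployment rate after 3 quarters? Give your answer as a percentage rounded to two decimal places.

With a fixed labor force, u_{t+1} = u_t + s·(1−u_t) − f·u_t = u_t·(1−s−f) + s.
Here 1−s−f = 0.427 and s = 0.030.
u_1 = 0.120200 × 0.427 + 0.030 = 0.081325.
u_2 = 0.081325 × 0.427 + 0.030 = 0.064726.
u_3 = 0.064726 × 0.427 + 0.030 = 0.057638.

Unemployment rate after three quarters ≈ 5.76%.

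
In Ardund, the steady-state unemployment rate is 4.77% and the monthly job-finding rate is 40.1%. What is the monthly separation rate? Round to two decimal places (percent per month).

From u* = s/(s+f): s = u·f/(1−u).
s = 0.0477 × 40.1 / (1 − 0.0477) = 1.9128 / 0.9523 ≈ 2.01% per month.

Separation rate ≈ 2.01% per month.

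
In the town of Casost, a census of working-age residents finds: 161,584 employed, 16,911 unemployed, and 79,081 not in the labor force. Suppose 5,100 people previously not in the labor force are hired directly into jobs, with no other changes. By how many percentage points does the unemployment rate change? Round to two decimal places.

Initially, labor force = 161,584 + 16,911 = 178,495, so u = 16,911/178,495 = 9.47%.
After the change, employed and labor force both rise by 5,100; unemployed unchanged → E = 166,684, U = 16,911, labor force = 183,595.
New unemployment rate = 16,911 / 183,595 = 9.21%.
Change = 9.21% − 9.47% = −0.26 percentage points.

The unemployment rate changes by −0.26 percentage points.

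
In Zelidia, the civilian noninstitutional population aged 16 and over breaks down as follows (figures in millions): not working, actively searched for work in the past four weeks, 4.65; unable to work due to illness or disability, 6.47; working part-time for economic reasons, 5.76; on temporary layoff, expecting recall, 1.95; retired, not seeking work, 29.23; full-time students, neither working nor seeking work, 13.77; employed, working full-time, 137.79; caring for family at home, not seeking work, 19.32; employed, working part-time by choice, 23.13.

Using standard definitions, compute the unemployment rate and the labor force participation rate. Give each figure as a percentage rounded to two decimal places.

Employed = 5.76 + 137.79 + 23.13 = 166.68 million (anyone who worked, including part-time for economic reasons, counts as employed).
Unemployed = 4.65 + 1.95 = 6.60 million (jobless and actively searching, or on temporary layoff).
Labor force = 166.68 + 6.60 = 173.28 million.
Not in labor force = 6.47 + 29.23 + 13.77 + 19.32 = 68.79 million (those not working and not actively searching are outside the labor force).
Civilian working-age population = 173.28 + 68.79 = 242.07 million.
Unemployment rate = 6.60 / 173.28 = 3.81%.
Labor force participation rate = 173.28 / 242.07 = 71.58%.

Unemployment rate ≈ 3.81%; labor force participation rate ≈ 71.58%.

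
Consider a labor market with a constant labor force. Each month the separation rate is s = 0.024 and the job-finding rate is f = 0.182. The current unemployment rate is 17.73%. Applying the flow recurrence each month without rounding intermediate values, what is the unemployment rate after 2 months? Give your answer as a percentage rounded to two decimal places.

Unemployment rate after two months ≈ 15.48%.

With a fixed labor force, u_{t+1} = u_t + s·(1−u_t) − f·u_t = u_t·(1−s−f) + s.
Here 1−s−f = 0.794 and s = 0.024.
u_1 = 0.177300 × 0.794 + 0.024 = 0.164776.
u_2 = 0.164776 × 0.794 + 0.024 = 0.154832.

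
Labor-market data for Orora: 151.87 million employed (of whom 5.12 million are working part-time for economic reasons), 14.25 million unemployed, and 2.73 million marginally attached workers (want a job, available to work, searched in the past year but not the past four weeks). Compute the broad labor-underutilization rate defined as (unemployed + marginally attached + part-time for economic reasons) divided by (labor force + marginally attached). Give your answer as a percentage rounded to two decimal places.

Broad underutilization rate ≈ 13.09%.

Labor force = 151.87 + 14.25 = 166.12 million.
Numerator = 14.25 + 2.73 + 5.12 = 22.10 million.
Denominator = 166.12 + 2.73 = 168.85 million.
Broad rate = 22.10 / 168.85 = 13.09%.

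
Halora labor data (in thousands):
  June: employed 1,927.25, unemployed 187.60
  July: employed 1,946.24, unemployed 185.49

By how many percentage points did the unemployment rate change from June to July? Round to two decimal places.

The unemployment rate changed by −0.17 percentage points.

June: labor force = 1,927.25 + 187.60 = 2,114.85; u = 187.60/2,114.85 = 8.87%.
July: labor force = 1,946.24 + 185.49 = 2,131.73; u = 185.49/2,131.73 = 8.70%.
Change = 8.70% − 8.87% = −0.17 pp.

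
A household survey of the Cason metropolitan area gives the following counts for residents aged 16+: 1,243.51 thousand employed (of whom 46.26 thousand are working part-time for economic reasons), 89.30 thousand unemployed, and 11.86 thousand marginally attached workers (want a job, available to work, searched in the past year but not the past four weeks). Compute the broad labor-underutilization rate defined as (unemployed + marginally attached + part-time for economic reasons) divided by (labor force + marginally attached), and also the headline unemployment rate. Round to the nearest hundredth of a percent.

Broad underutilization rate ≈ 10.96%; headline unemployment rate ≈ 6.70%.

Labor force = 1,243.51 + 89.30 = 1,332.81 thousand.
Numerator = 89.30 + 11.86 + 46.26 = 147.42 thousand.
Denominator = 1,332.81 + 11.86 = 1,344.67 thousand.
Broad rate = 147.42 / 1,344.67 = 10.96%.
Headline unemployment rate = 89.30 / 1,332.81 = 6.70%.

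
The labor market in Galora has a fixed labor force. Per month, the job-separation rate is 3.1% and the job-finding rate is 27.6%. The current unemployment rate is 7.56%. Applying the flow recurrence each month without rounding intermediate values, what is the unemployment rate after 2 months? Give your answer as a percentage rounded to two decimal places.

Unemployment rate after two months ≈ 8.88%.

With a fixed labor force, u_{t+1} = u_t + s·(1−u_t) − f·u_t = u_t·(1−s−f) + s.
Here 1−s−f = 0.693 and s = 0.031.
u_1 = 0.075600 × 0.693 + 0.031 = 0.083391.
u_2 = 0.083391 × 0.693 + 0.031 = 0.088790.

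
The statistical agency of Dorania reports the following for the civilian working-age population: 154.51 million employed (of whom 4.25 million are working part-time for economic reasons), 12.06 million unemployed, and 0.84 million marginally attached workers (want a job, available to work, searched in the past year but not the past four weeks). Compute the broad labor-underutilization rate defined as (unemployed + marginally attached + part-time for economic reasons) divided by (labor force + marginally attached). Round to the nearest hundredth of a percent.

Broad underutilization rate ≈ 10.24%.

Labor force = 154.51 + 12.06 = 166.57 million.
Numerator = 12.06 + 0.84 + 4.25 = 17.15 million.
Denominator = 166.57 + 0.84 = 167.41 million.
Broad rate = 17.15 / 167.41 = 10.24%.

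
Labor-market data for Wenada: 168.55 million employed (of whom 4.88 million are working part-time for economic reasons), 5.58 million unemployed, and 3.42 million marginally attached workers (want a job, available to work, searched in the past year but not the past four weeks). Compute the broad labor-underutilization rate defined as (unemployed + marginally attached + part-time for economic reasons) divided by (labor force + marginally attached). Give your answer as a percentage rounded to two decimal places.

Broad underutilization rate ≈ 7.82%.

Labor force = 168.55 + 5.58 = 174.13 million.
Numerator = 5.58 + 3.42 + 4.88 = 13.88 million.
Denominator = 174.13 + 3.42 = 177.55 million.
Broad rate = 13.88 / 177.55 = 7.82%.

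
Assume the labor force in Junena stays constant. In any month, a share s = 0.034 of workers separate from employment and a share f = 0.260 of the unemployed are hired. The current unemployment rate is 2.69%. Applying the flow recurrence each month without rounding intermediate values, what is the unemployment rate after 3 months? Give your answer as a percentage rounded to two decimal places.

With a fixed labor force, u_{t+1} = u_t + s·(1−u_t) − f·u_t = u_t·(1−s−f) + s.
Here 1−s−f = 0.706 and s = 0.034.
u_1 = 0.026900 × 0.706 + 0.034 = 0.052991.
u_2 = 0.052991 × 0.706 + 0.034 = 0.071412.
u_3 = 0.071412 × 0.706 + 0.034 = 0.084417.

Unemployment rate after three months ≈ 8.44%.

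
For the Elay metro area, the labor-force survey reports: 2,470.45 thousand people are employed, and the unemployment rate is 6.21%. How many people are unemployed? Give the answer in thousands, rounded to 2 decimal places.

About 163.57 thousand are unemployed.

Let U be the number unemployed. The labor force is E + U, and U/(E+U) = 0.0621.
So U = 0.0621 × 2,470.45 / (1 − 0.0621) = 153.4149 / 0.9379 ≈ 163.57 thousand.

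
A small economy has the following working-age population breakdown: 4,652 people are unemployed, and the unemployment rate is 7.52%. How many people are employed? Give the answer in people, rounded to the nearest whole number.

About 57,210 are employed.

Labor force = U / u = 4,652 / 0.0752 ≈ 61,862.
Employed = labor force − unemployed = 61,862 − 4,652 = 57,210.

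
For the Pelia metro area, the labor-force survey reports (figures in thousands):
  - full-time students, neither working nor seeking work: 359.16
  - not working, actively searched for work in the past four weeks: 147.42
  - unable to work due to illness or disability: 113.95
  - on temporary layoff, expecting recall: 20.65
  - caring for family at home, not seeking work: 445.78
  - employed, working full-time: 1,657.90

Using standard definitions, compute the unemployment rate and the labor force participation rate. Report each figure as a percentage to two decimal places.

Unemployment rate ≈ 9.20%; labor force participation rate ≈ 66.52%.

Employed = 1,657.90 thousand.
Unemployed = 147.42 + 20.65 = 168.07 thousand (jobless and actively searching, or on temporary layoff).
Labor force = 1,657.90 + 168.07 = 1,825.97 thousand.
Not in labor force = 359.16 + 113.95 + 445.78 = 918.89 thousand (those not working and not actively searching are outside the labor force).
Civilian working-age population = 1,825.97 + 918.89 = 2,744.86 thousand.
Unemployment rate = 168.07 / 1,825.97 = 9.20%.
Labor force participation rate = 1,825.97 / 2,744.86 = 66.52%.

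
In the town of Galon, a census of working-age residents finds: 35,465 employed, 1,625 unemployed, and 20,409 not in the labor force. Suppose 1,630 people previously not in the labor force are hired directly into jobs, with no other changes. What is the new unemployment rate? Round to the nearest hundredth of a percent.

Initially, labor force = 35,465 + 1,625 = 37,090, so u = 1,625/37,090 = 4.38%.
After the change, employed and labor force both rise by 1,630; unemployed unchanged → E = 37,095, U = 1,625, labor force = 38,720.
New unemployment rate = 1,625 / 38,720 = 4.20%.

New unemployment rate ≈ 4.20%.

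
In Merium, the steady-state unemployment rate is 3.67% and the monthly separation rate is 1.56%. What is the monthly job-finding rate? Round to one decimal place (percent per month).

Job-finding rate ≈ 40.9% per month.

From u* = s/(s+f): f = s·(1−u)/u.
f = 1.56 × (1 − 0.0367) / 0.0367 = 1.5027 / 0.0367 ≈ 40.9% per month.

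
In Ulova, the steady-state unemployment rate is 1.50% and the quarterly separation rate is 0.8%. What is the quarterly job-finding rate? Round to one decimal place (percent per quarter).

From u* = s/(s+f): f = s·(1−u)/u.
f = 0.8 × (1 − 0.0150) / 0.0150 = 0.7880 / 0.0150 ≈ 52.5% per quarter.

Job-finding rate ≈ 52.5% per quarter.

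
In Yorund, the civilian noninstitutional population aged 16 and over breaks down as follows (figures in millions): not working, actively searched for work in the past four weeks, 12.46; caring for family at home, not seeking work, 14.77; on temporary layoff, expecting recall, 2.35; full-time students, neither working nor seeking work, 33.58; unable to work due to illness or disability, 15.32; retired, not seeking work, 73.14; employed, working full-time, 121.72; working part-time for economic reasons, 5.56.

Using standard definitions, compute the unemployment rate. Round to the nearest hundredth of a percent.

Employed = 121.72 + 5.56 = 127.28 million (anyone who worked, including part-time for economic reasons, counts as employed).
Unemployed = 12.46 + 2.35 = 14.81 million (jobless and actively searching, or on temporary layoff).
Labor force = 127.28 + 14.81 = 142.09 million.
Unemployment rate = 14.81 / 142.09 = 10.42%.

Unemployment rate ≈ 10.42%.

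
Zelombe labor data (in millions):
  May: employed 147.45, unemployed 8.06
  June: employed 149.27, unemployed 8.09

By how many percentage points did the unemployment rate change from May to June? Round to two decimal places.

May: labor force = 147.45 + 8.06 = 155.51; u = 8.06/155.51 = 5.18%.
June: labor force = 149.27 + 8.09 = 157.36; u = 8.09/157.36 = 5.14%.
Change = 5.14% − 5.18% = −0.04 pp.

The unemployment rate changed by −0.04 percentage points.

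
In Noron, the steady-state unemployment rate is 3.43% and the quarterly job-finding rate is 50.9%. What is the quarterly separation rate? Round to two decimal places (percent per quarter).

Separation rate ≈ 1.81% per quarter.

From u* = s/(s+f): s = u·f/(1−u).
s = 0.0343 × 50.9 / (1 − 0.0343) = 1.7459 / 0.9657 ≈ 1.81% per quarter.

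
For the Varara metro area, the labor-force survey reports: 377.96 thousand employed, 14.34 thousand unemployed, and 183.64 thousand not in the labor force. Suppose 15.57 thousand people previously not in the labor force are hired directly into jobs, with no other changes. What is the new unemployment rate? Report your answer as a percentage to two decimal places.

Initially, labor force = 377.96 + 14.34 = 392.30 thousand, so u = 14.34/392.30 = 3.66%.
After the change, employed and labor force both rise by 15.57; unemployed unchanged → E = 393.53, U = 14.34, labor force = 407.87 thousand.
New unemployment rate = 14.34 / 407.87 = 3.52%.

New unemployment rate ≈ 3.52%.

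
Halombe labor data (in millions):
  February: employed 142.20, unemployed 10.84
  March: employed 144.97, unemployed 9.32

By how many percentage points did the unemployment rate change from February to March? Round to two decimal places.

February: labor force = 142.20 + 10.84 = 153.04; u = 10.84/153.04 = 7.08%.
March: labor force = 144.97 + 9.32 = 154.29; u = 9.32/154.29 = 6.04%.
Change = 6.04% − 7.08% = −1.04 pp.

The unemployment rate changed by −1.04 percentage points.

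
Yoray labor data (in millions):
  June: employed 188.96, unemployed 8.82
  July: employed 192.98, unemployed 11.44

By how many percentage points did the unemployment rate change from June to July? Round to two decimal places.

The unemployment rate changed by +1.14 percentage points.

June: labor force = 188.96 + 8.82 = 197.78; u = 8.82/197.78 = 4.46%.
July: labor force = 192.98 + 11.44 = 204.42; u = 11.44/204.42 = 5.60%.
Change = 5.60% − 4.46% = +1.14 pp.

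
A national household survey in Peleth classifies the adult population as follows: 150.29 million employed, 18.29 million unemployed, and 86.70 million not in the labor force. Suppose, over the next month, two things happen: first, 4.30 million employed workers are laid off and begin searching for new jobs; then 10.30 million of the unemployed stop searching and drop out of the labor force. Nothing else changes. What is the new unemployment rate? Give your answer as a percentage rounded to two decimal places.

Initially, labor force = 150.29 + 18.29 = 168.58 million, so u = 18.29/168.58 = 10.85%.
After the first change, employed falls and unemployed rises by 4.30; labor force unchanged → E = 145.99, U = 22.59, labor force = 168.58 million.
After the second change, unemployed and labor force both fall by 10.30 → E = 145.99, U = 12.29, labor force = 158.28 million.
New unemployment rate = 12.29 / 158.28 = 7.76%.

New unemployment rate ≈ 7.76%.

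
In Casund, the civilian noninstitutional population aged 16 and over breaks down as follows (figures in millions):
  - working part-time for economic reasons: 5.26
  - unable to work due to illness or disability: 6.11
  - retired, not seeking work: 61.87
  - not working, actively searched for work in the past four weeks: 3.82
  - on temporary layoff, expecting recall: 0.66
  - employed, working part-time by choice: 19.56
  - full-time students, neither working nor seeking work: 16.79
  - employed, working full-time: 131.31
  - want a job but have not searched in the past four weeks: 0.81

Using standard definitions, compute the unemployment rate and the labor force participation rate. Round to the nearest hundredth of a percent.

Employed = 5.26 + 19.56 + 131.31 = 156.13 million (anyone who worked, including part-time for economic reasons, counts as employed).
Unemployed = 3.82 + 0.66 = 4.48 million (jobless and actively searching, or on temporary layoff).
Labor force = 156.13 + 4.48 = 160.61 million.
Not in labor force = 6.11 + 61.87 + 16.79 + 0.81 = 85.58 million (those not working and not actively searching are outside the labor force — including those who want a job but have given up searching).
Civilian working-age population = 160.61 + 85.58 = 246.19 million.
Unemployment rate = 4.48 / 160.61 = 2.79%.
Labor force participation rate = 160.61 / 246.19 = 65.24%.

Unemployment rate ≈ 2.79%; labor force participation rate ≈ 65.24%.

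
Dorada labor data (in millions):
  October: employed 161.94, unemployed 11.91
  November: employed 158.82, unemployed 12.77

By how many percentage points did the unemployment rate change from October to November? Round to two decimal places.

The unemployment rate changed by +0.59 percentage points.

October: labor force = 161.94 + 11.91 = 173.85; u = 11.91/173.85 = 6.85%.
November: labor force = 158.82 + 12.77 = 171.59; u = 12.77/171.59 = 7.44%.
Change = 7.44% − 6.85% = +0.59 pp.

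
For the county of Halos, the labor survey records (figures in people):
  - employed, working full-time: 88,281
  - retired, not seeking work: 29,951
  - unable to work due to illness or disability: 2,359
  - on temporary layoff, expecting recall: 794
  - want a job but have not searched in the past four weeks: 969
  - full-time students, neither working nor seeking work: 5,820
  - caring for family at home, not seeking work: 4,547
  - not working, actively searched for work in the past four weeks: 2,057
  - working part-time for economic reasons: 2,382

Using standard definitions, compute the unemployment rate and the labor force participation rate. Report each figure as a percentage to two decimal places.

Unemployment rate ≈ 3.05%; labor force participation rate ≈ 68.18%.

Employed = 88,281 + 2,382 = 90,663 (anyone who worked, including part-time for economic reasons, counts as employed).
Unemployed = 794 + 2,057 = 2,851 (jobless and actively searching, or on temporary layoff).
Labor force = 90,663 + 2,851 = 93,514.
Not in labor force = 29,951 + 2,359 + 969 + 5,820 + 4,547 = 43,646 (those not working and not actively searching are outside the labor force — including those who want a job but have given up searching).
Civilian working-age population = 93,514 + 43,646 = 137,160.
Unemployment rate = 2,851 / 93,514 = 3.05%.
Labor force participation rate = 93,514 / 137,160 = 68.18%.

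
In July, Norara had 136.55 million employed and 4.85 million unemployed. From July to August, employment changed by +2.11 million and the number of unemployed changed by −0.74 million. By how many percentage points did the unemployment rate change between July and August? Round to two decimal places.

July: labor force = 136.55 + 4.85 = 141.40; u = 4.85/141.40 = 3.43%.
August: labor force = 138.66 + 4.11 = 142.77; u = 4.11/142.77 = 2.88%.
Change = 2.88% − 3.43% = −0.55 pp.

The unemployment rate changed by −0.55 percentage points.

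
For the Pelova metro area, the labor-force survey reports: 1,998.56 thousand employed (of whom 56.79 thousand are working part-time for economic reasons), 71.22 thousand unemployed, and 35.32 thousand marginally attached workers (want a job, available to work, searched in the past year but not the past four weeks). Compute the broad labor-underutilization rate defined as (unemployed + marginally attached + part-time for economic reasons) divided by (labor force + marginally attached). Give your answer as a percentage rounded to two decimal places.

Labor force = 1,998.56 + 71.22 = 2,069.78 thousand.
Numerator = 71.22 + 35.32 + 56.79 = 163.33 thousand.
Denominator = 2,069.78 + 35.32 = 2,105.10 thousand.
Broad rate = 163.33 / 2,105.10 = 7.76%.

Broad underutilization rate ≈ 7.76%.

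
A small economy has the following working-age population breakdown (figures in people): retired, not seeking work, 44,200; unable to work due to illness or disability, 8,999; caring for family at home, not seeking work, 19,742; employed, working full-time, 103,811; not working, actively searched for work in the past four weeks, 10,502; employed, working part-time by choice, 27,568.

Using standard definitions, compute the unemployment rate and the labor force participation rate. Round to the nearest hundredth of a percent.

Employed = 103,811 + 27,568 = 131,379.
Unemployed = 10,502.
Labor force = 131,379 + 10,502 = 141,881.
Not in labor force = 44,200 + 8,999 + 19,742 = 72,941 (those not working and not actively searching are outside the labor force).
Civilian working-age population = 141,881 + 72,941 = 214,822.
Unemployment rate = 10,502 / 141,881 = 7.40%.
Labor force participation rate = 141,881 / 214,822 = 66.05%.

Unemployment rate ≈ 7.40%; labor force participation rate ≈ 66.05%.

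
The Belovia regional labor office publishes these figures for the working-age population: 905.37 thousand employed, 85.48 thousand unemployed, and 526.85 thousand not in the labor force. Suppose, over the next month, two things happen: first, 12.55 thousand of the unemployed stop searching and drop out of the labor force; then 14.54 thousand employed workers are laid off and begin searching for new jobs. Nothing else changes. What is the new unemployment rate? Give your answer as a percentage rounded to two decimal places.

Initially, labor force = 905.37 + 85.48 = 990.85 thousand, so u = 85.48/990.85 = 8.63%.
After the first change, unemployed and labor force both fall by 12.55 → E = 905.37, U = 72.93, labor force = 978.30 thousand.
After the second change, employed falls and unemployed rises by 14.54; labor force unchanged → E = 890.83, U = 87.47, labor force = 978.30 thousand.
New unemployment rate = 87.47 / 978.30 = 8.94%.

New unemployment rate ≈ 8.94%.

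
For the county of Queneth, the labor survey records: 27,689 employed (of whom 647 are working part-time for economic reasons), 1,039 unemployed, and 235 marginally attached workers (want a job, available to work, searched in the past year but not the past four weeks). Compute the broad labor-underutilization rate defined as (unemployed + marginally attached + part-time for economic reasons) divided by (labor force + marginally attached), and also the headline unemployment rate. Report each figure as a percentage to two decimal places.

Labor force = 27,689 + 1,039 = 28,728.
Numerator = 1,039 + 235 + 647 = 1,921.
Denominator = 28,728 + 235 = 28,963.
Broad rate = 1,921 / 28,963 = 6.63%.
Headline unemployment rate = 1,039 / 28,728 = 3.62%.

Broad underutilization rate ≈ 6.63%; headline unemployment rate ≈ 3.62%.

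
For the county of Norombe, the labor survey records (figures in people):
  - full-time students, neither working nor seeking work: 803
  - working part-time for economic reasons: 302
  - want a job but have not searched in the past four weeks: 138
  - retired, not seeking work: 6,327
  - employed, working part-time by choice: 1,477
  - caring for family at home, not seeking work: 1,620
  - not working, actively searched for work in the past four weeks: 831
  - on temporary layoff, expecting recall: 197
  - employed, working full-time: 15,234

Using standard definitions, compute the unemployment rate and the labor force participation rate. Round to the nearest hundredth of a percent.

Employed = 302 + 1,477 + 15,234 = 17,013 (anyone who worked, including part-time for economic reasons, counts as employed).
Unemployed = 831 + 197 = 1,028 (jobless and actively searching, or on temporary layoff).
Labor force = 17,013 + 1,028 = 18,041.
Not in labor force = 803 + 138 + 6,327 + 1,620 = 8,888 (those not working and not actively searching are outside the labor force — including those who want a job but have given up searching).
Civilian working-age population = 18,041 + 8,888 = 26,929.
Unemployment rate = 1,028 / 18,041 = 5.70%.
Labor force participation rate = 18,041 / 26,929 = 66.99%.

Unemployment rate ≈ 5.70%; labor force participation rate ≈ 66.99%.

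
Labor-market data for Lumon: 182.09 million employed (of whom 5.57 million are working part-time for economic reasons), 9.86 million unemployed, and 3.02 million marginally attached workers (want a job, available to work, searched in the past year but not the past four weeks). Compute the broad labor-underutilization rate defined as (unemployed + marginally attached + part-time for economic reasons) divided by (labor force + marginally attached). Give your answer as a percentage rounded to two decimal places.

Labor force = 182.09 + 9.86 = 191.95 million.
Numerator = 9.86 + 3.02 + 5.57 = 18.45 million.
Denominator = 191.95 + 3.02 = 194.97 million.
Broad rate = 18.45 / 194.97 = 9.46%.

Broad underutilization rate ≈ 9.46%.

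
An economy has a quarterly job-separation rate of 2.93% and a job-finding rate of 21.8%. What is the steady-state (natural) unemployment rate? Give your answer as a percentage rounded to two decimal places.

Steady-state unemployment rate ≈ 11.85%.

At steady state the flows balance: s·E = f·U, so U/(E+U) = s/(s+f).
u* = 2.93 / (2.93 + 21.8) = 2.93 / 24.73 = 11.85%.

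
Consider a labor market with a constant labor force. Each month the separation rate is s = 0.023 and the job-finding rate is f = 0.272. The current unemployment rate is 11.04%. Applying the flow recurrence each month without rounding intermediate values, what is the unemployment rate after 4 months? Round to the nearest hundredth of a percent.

With a fixed labor force, u_{t+1} = u_t + s·(1−u_t) − f·u_t = u_t·(1−s−f) + s.
Here 1−s−f = 0.705 and s = 0.023.
u_1 = 0.110400 × 0.705 + 0.023 = 0.100832.
u_2 = 0.100832 × 0.705 + 0.023 = 0.094087.
u_3 = 0.094087 × 0.705 + 0.023 = 0.089331.
u_4 = 0.089331 × 0.705 + 0.023 = 0.085978.

Unemployment rate after four months ≈ 8.60%.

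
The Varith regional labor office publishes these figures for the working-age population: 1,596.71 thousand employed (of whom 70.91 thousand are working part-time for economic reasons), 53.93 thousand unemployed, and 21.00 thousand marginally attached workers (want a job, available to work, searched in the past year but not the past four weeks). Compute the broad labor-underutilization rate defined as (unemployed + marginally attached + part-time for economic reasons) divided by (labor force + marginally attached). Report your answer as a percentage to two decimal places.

Labor force = 1,596.71 + 53.93 = 1,650.64 thousand.
Numerator = 53.93 + 21.00 + 70.91 = 145.84 thousand.
Denominator = 1,650.64 + 21.00 = 1,671.64 thousand.
Broad rate = 145.84 / 1,671.64 = 8.72%.

Broad underutilization rate ≈ 8.72%.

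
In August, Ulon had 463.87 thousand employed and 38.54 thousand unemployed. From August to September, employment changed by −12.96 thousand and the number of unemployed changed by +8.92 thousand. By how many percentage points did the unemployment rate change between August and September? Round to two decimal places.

August: labor force = 463.87 + 38.54 = 502.41; u = 38.54/502.41 = 7.67%.
September: labor force = 450.91 + 47.46 = 498.37; u = 47.46/498.37 = 9.52%.
Change = 9.52% − 7.67% = +1.85 pp.

The unemployment rate changed by +1.85 percentage points.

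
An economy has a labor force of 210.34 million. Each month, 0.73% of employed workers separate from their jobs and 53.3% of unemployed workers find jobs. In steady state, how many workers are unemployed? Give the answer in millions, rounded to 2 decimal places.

Steady-state unemployment rate u* = s/(s+f) = 0.73/(0.73+53.3) = 0.013511.
Unemployed = u* × labor force = 0.013511 × 210.34 ≈ 2.84 million.

About 2.84 million are unemployed in steady state.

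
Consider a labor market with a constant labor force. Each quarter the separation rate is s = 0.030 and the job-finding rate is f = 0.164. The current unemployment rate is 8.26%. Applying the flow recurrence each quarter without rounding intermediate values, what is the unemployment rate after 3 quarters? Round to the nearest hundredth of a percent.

Unemployment rate after three quarters ≈ 11.69%.

With a fixed labor force, u_{t+1} = u_t + s·(1−u_t) − f·u_t = u_t·(1−s−f) + s.
Here 1−s−f = 0.806 and s = 0.030.
u_1 = 0.082600 × 0.806 + 0.030 = 0.096576.
u_2 = 0.096576 × 0.806 + 0.030 = 0.107840.
u_3 = 0.107840 × 0.806 + 0.030 = 0.116919.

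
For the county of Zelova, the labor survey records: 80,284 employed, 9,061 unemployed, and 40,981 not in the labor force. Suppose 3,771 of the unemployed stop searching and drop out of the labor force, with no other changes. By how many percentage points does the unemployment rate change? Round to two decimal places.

The unemployment rate changes by −3.96 percentage points.

Initially, labor force = 80,284 + 9,061 = 89,345, so u = 9,061/89,345 = 10.14%.
After the change, unemployed and labor force both fall by 3,771 → E = 80,284, U = 5,290, labor force = 85,574.
New unemployment rate = 5,290 / 85,574 = 6.18%.
Change = 6.18% − 10.14% = −3.96 percentage points.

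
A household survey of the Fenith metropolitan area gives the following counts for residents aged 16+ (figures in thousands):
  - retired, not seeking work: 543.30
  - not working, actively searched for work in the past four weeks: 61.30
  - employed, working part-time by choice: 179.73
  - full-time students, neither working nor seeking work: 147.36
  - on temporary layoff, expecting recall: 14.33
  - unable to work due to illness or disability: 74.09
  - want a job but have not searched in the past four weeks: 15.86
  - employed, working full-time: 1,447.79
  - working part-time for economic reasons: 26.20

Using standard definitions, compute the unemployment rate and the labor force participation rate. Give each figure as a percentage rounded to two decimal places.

Unemployment rate ≈ 4.37%; labor force participation rate ≈ 68.90%.

Employed = 179.73 + 1,447.79 + 26.20 = 1,653.72 thousand (anyone who worked, including part-time for economic reasons, counts as employed).
Unemployed = 61.30 + 14.33 = 75.63 thousand (jobless and actively searching, or on temporary layoff).
Labor force = 1,653.72 + 75.63 = 1,729.35 thousand.
Not in labor force = 543.30 + 147.36 + 74.09 + 15.86 = 780.61 thousand (those not working and not actively searching are outside the labor force — including those who want a job but have given up searching).
Civilian working-age population = 1,729.35 + 780.61 = 2,509.96 thousand.
Unemployment rate = 75.63 / 1,729.35 = 4.37%.
Labor force participation rate = 1,729.35 / 2,509.96 = 68.90%.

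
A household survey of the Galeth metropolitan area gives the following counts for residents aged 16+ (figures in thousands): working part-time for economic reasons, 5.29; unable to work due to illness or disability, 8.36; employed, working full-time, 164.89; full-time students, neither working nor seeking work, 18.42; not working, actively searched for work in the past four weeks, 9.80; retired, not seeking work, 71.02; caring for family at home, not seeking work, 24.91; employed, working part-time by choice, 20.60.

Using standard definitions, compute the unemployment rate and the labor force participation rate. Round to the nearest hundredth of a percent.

Unemployment rate ≈ 4.89%; labor force participation rate ≈ 62.04%.

Employed = 5.29 + 164.89 + 20.60 = 190.78 thousand (anyone who worked, including part-time for economic reasons, counts as employed).
Unemployed = 9.80 thousand.
Labor force = 190.78 + 9.80 = 200.58 thousand.
Not in labor force = 8.36 + 18.42 + 71.02 + 24.91 = 122.71 thousand (those not working and not actively searching are outside the labor force).
Civilian working-age population = 200.58 + 122.71 = 323.29 thousand.
Unemployment rate = 9.80 / 200.58 = 4.89%.
Labor force participation rate = 200.58 / 323.29 = 62.04%.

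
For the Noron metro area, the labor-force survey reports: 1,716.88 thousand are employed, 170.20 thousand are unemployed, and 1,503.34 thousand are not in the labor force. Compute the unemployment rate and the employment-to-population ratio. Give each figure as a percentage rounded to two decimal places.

Labor force = employed + unemployed = 1,716.88 + 170.20 = 1,887.08 thousand.
Working-age population = 1,887.08 + 1,503.34 = 3,390.42 thousand.
Unemployment rate = 170.20 / 1,887.08 = 9.02%.
Employment-population ratio = 1,716.88 / 3,390.42 = 50.64%.

Unemployment rate ≈ 9.02%; employment-population ratio ≈ 50.64%.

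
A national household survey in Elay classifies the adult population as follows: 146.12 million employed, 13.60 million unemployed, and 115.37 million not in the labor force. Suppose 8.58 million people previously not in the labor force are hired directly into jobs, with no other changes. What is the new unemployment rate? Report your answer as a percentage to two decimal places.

New unemployment rate ≈ 8.08%.

Initially, labor force = 146.12 + 13.60 = 159.72 million, so u = 13.60/159.72 = 8.51%.
After the change, employed and labor force both rise by 8.58; unemployed unchanged → E = 154.70, U = 13.60, labor force = 168.30 million.
New unemployment rate = 13.60 / 168.30 = 8.08%.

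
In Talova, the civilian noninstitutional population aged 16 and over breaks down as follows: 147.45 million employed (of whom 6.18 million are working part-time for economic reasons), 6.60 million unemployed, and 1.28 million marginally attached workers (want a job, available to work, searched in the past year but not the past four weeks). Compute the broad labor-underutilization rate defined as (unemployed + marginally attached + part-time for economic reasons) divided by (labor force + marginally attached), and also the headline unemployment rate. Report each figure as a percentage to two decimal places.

Labor force = 147.45 + 6.60 = 154.05 million.
Numerator = 6.60 + 1.28 + 6.18 = 14.06 million.
Denominator = 154.05 + 1.28 = 155.33 million.
Broad rate = 14.06 / 155.33 = 9.05%.
Headline unemployment rate = 6.60 / 154.05 = 4.28%.

Broad underutilization rate ≈ 9.05%; headline unemployment rate ≈ 4.28%.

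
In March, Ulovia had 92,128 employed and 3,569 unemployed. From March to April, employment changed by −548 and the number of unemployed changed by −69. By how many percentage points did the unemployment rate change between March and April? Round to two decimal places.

The unemployment rate changed by −0.05 percentage points.

March: labor force = 92,128 + 3,569 = 95,697; u = 3,569/95,697 = 3.73%.
April: labor force = 91,580 + 3,500 = 95,080; u = 3,500/95,080 = 3.68%.
Change = 3.68% − 3.73% = −0.05 pp.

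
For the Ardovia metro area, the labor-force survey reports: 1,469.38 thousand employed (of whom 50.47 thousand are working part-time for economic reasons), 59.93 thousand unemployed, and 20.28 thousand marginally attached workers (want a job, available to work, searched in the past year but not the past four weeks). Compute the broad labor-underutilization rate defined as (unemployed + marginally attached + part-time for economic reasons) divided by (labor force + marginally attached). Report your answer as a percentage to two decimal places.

Broad underutilization rate ≈ 8.43%.

Labor force = 1,469.38 + 59.93 = 1,529.31 thousand.
Numerator = 59.93 + 20.28 + 50.47 = 130.68 thousand.
Denominator = 1,529.31 + 20.28 = 1,549.59 thousand.
Broad rate = 130.68 / 1,549.59 = 8.43%.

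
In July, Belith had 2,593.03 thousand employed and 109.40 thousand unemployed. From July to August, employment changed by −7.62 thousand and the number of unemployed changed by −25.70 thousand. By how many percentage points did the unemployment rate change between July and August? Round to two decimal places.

July: labor force = 2,593.03 + 109.40 = 2,702.43; u = 109.40/2,702.43 = 4.05%.
August: labor force = 2,585.41 + 83.70 = 2,669.11; u = 83.70/2,669.11 = 3.14%.
Change = 3.14% − 4.05% = −0.91 pp.

The unemployment rate changed by −0.91 percentage points.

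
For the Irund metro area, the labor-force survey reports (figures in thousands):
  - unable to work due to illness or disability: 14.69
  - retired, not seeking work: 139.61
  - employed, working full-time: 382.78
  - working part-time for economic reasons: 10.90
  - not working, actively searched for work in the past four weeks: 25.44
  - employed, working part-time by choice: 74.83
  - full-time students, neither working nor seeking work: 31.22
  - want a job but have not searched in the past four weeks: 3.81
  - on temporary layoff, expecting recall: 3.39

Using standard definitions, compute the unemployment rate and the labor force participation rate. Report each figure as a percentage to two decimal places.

Unemployment rate ≈ 5.80%; labor force participation rate ≈ 72.43%.

Employed = 382.78 + 10.90 + 74.83 = 468.51 thousand (anyone who worked, including part-time for economic reasons, counts as employed).
Unemployed = 25.44 + 3.39 = 28.83 thousand (jobless and actively searching, or on temporary layoff).
Labor force = 468.51 + 28.83 = 497.34 thousand.
Not in labor force = 14.69 + 139.61 + 31.22 + 3.81 = 189.33 thousand (those not working and not actively searching are outside the labor force — including those who want a job but have given up searching).
Civilian working-age population = 497.34 + 189.33 = 686.67 thousand.
Unemployment rate = 28.83 / 497.34 = 5.80%.
Labor force participation rate = 497.34 / 686.67 = 72.43%.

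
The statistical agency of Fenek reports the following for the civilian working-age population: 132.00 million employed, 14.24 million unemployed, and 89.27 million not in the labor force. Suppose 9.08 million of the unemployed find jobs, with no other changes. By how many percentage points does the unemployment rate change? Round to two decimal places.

Initially, labor force = 132.00 + 14.24 = 146.24 million, so u = 14.24/146.24 = 9.74%.
After the change, unemployed falls and employed rises by 9.08; labor force unchanged → E = 141.08, U = 5.16, labor force = 146.24 million.
New unemployment rate = 5.16 / 146.24 = 3.53%.
Change = 3.53% − 9.74% = −6.21 percentage points.

The unemployment rate changes by −6.21 percentage points.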